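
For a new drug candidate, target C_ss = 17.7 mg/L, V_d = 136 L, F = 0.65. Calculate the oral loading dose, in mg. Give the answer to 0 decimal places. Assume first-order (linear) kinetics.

3703 mg

LD = Css × Vd / F = 17.7 × 136 / 0.65 = 3703 mg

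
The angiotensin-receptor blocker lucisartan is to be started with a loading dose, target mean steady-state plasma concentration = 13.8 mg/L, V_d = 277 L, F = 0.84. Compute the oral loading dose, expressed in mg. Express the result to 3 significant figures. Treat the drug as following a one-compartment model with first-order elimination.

LD = Css × Vd / F = 13.8 × 277 / 0.84 = 4551 mg

4550 mg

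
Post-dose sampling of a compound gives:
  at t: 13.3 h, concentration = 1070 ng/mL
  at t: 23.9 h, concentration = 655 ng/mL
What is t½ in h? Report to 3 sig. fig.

k = ln(C₁/C₂) / (t₂ − t₁) = ln(1070/655) / (23.9 − 13.3)
  = 0.4908 / 10.60 = 0.04630 h⁻¹
t½ = ln2 / k = 0.693147 / 0.04630 = 14.97 h

15.0 h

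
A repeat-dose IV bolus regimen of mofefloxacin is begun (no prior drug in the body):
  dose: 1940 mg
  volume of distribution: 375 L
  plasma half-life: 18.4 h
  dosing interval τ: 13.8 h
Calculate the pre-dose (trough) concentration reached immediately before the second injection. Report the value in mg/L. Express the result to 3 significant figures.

C₀ per dose = Dose / Vd = 1940 / 375 = 5.173 mg/L
k = ln2 / t½ = 0.693147 / 18.4 = 0.03767 h⁻¹
Fraction remaining after one interval: r = e^(−kτ) = e^(−0.03767 × 13.8) = 0.5946
Before dose 2, 1 dose has been given (aged 1τ).
C_trough = C₀ × r = 5.173 × 0.5946 = 3.076 mg/L

3.08 mg/L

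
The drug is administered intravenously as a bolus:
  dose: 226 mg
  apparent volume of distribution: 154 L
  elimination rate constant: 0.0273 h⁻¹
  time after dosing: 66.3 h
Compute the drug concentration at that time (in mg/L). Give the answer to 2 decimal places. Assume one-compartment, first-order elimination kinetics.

0.24 mg/L

C₀ = Dose / Vd = 226.0 / 154 = 1.468 mg/L
C = C₀ · e^(−k·t) = 1.468 × e^(−0.02730 × 66.3)
  = 1.468 × 0.1637 = 0.2403 mg/L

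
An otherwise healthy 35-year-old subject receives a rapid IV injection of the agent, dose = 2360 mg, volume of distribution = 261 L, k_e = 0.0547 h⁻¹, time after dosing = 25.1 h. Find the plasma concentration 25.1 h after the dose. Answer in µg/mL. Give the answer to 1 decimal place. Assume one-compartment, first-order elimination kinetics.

C₀ = Dose / Vd = 2360 / 261 = 9.042 mg/L
C = C₀ · e^(−k·t) = 9.042 × e^(−0.05470 × 25.1)
  = 9.042 × 0.2534 = 2.291 mg/L
(2.291 mg/L = 2.291 µg/mL)

2.3 µg/mL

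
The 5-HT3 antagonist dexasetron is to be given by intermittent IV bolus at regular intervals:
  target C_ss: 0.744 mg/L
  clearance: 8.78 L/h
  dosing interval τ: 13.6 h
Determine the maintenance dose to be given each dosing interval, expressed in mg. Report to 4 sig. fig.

88.84 mg

At steady state, Dose/τ = Css × CL.
Dose = Css × CL × τ = 0.744 × 8.780 × 13.6 = 88.84 mg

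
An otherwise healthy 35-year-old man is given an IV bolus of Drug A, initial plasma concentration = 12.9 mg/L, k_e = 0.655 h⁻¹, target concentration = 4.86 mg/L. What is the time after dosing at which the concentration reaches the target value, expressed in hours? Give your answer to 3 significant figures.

1.49 h

t = ln(C₀ / C) / k = ln(12.90 / 4.86) / 0.6550
  = ln(2.654) / 0.6550 = 0.9761 / 0.6550 = 1.490 h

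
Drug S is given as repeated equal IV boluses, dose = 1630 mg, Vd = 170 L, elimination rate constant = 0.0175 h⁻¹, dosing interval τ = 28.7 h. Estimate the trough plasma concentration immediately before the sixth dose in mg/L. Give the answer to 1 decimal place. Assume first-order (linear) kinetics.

C₀ per dose = Dose / Vd = 1630 / 170 = 9.588 mg/L
Fraction remaining after one interval: r = e^(−kτ) = e^(−0.01750 × 28.7) = 0.6052
Before dose 6, 5 doses have been given (aged 1τ, 2τ, 3τ, 4τ, 5τ).
C_trough = C₀ × (r + r² + … + r^5) = C₀ × r(1−r^5)/(1−r)
        = 9.588 × 0.6052 × (1 − 0.08119) / (1 − 0.6052) = 13.50 mg/L

13.5 mg/L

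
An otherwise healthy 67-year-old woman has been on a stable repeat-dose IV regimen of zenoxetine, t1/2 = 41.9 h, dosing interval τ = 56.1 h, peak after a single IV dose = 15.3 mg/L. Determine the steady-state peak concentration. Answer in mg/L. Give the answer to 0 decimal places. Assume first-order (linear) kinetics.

k = ln2 / t½ = 0.693147 / 41.9 = 0.01654 h⁻¹
e^(−kτ) = e^(−0.01654 × 56.1) = 0.3954
Accumulation ratio R = 1 / (1 − e^(−kτ)) = 1 / (1 − 0.3954) = 1.654
Steady-state peak = C₀ × R = 15.3 × 1.654 = 25.31 mg/L

25 mg/L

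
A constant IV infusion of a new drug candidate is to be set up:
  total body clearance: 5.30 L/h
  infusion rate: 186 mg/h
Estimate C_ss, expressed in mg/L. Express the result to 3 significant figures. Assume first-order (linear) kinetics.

At steady state Css = R₀ / CL = 186 / 5.300 = 35.09 mg/L

35.1 mg/L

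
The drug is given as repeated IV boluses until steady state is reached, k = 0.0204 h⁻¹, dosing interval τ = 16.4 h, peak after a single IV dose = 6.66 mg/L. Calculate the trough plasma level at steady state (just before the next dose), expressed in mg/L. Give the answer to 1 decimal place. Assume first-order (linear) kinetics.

e^(−kτ) = e^(−0.02040 × 16.4) = 0.7157
Accumulation ratio R = 1 / (1 − e^(−kτ)) = 1 / (1 − 0.7157) = 3.517
Steady-state trough = C₀ × R × e^(−kτ) = 6.66 × 3.517 × 0.7157 = 16.76 mg/L

16.8 mg/L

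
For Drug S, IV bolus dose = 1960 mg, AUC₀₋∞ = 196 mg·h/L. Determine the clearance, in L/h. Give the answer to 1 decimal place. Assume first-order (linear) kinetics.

10.0 L/h

CL = Dose / AUC = 1960 / 196 = 10.00 L/h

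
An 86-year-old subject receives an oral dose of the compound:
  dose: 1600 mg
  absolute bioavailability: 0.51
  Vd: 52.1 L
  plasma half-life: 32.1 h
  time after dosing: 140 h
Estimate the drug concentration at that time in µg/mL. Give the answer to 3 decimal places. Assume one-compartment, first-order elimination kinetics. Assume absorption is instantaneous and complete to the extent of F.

Amount reaching circulation = F × Dose = 0.51 × 1600 = 816.0 mg
C₀ = F·Dose / Vd = 816.0 / 52.1 = 15.66 mg/L
k = ln2 / t½ = 0.693147 / 32.1 = 0.02159 h⁻¹
C = C₀ · e^(−k·t) = 15.66 × e^(−0.02159 × 140)
  = 15.66 × 0.04867 = 0.7622 mg/L
(0.7622 mg/L = 0.7622 µg/mL)

0.762 µg/mL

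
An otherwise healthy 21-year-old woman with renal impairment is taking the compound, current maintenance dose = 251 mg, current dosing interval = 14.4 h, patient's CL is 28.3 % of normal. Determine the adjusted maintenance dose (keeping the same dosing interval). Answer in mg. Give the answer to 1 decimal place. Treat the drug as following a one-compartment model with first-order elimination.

71.0 mg

To keep the same average steady-state level, dosing rate must scale with clearance.
CL ratio = 28.3 / 100 = 0.2830
New dose (same interval) = 251 × 0.2830 = 71.03 mg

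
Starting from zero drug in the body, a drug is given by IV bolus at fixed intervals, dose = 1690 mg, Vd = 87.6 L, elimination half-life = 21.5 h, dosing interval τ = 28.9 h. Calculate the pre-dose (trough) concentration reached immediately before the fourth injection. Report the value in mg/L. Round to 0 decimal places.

12 mg/L

C₀ per dose = Dose / Vd = 1690 / 87.6 = 19.29 mg/L
k = ln2 / t½ = 0.693147 / 21.5 = 0.03224 h⁻¹
Fraction remaining after one interval: r = e^(−kτ) = e^(−0.03224 × 28.9) = 0.3939
Before dose 4, 3 doses have been given (aged 1τ, 2τ, 3τ).
C_trough = C₀ × (r + r² + … + r^3) = C₀ × r(1−r^3)/(1−r)
        = 19.29 × 0.3939 × (1 − 0.06112) / (1 − 0.3939) = 11.77 mg/L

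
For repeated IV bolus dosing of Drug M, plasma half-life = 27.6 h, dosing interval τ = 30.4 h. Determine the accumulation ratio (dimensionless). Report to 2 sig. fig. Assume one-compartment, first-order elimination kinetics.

1.9

k = ln2 / t½ = 0.693147 / 27.6 = 0.02511 h⁻¹
e^(−kτ) = e^(−0.02511 × 30.4) = 0.4661
Accumulation ratio R = 1 / (1 − e^(−kτ)) = 1 / (1 − 0.4661) = 1.873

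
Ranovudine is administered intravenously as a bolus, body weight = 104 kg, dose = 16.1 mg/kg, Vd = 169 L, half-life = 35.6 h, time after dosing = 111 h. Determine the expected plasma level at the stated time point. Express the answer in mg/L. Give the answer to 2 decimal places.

Total dose = 16.1 × 104 = 1674 mg
C₀ = Dose / Vd = 1674 / 169 = 9.905 mg/L
k = ln2 / t½ = 0.693147 / 35.6 = 0.01947 h⁻¹
C = C₀ · e^(−k·t) = 9.905 × e^(−0.01947 × 111)
  = 9.905 × 0.1152 = 1.141 mg/L

1.14 mg/L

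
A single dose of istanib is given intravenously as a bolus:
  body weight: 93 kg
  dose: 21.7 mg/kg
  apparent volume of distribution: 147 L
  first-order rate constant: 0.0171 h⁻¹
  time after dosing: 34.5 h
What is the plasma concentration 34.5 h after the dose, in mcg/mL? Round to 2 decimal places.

7.61 mcg/mL

Total dose = 21.7 × 93 = 2018 mg
C₀ = Dose / Vd = 2018 / 147 = 13.73 mg/L
C = C₀ · e^(−k·t) = 13.73 × e^(−0.01710 × 34.5)
  = 13.73 × 0.5544 = 7.612 mg/L
(7.612 mg/L = 7.612 mcg/mL)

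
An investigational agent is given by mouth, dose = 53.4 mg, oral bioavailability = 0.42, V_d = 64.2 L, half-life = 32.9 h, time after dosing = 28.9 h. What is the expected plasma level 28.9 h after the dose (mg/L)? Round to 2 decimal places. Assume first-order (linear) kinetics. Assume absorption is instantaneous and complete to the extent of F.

Amount reaching circulation = F × Dose = 0.42 × 53.40 = 22.43 mg
C₀ = F·Dose / Vd = 22.43 / 64.2 = 0.3494 mg/L
k = ln2 / t½ = 0.693147 / 32.9 = 0.02107 h⁻¹
C = C₀ · e^(−k·t) = 0.3494 × e^(−0.02107 × 28.9)
  = 0.3494 × 0.5439 = 0.1900 mg/L

0.19 mg/L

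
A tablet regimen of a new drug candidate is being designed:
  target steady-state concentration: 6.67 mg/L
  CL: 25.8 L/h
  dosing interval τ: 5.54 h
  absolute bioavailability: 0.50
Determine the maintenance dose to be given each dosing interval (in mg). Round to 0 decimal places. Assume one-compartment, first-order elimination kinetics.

1907 mg

At steady state, F × (Dose/τ) = Css × CL.
Dose = Css × CL × τ / F = 6.67 × 25.80 × 5.54 / 0.50 = 1907 mg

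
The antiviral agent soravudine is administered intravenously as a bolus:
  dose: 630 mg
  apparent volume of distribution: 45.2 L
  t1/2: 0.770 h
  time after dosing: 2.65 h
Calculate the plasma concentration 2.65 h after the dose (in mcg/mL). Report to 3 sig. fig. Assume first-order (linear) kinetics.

C₀ = Dose / Vd = 630.0 / 45.2 = 13.94 mg/L
k = ln2 / t½ = 0.693147 / 0.770 = 0.9002 h⁻¹
C = C₀ · e^(−k·t) = 13.94 × e^(−0.9002 × 2.65)
  = 13.94 × 0.09204 = 1.283 mg/L
(1.283 mg/L = 1.283 mcg/mL)

1.28 mcg/mL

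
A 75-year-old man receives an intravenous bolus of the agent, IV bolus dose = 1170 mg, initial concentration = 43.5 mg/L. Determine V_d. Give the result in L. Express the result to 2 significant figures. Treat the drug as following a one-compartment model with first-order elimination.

Vd = Dose / C₀ = 1170 / 43.5 = 26.90 L

27 L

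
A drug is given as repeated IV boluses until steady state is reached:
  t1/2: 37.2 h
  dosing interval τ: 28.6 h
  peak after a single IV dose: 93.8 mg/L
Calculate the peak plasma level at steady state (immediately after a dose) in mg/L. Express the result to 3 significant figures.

227 mg/L

k = ln2 / t½ = 0.693147 / 37.2 = 0.01863 h⁻¹
e^(−kτ) = e^(−0.01863 × 28.6) = 0.5869
Accumulation ratio R = 1 / (1 − e^(−kτ)) = 1 / (1 − 0.5869) = 2.421
Steady-state peak = C₀ × R = 93.8 × 2.421 = 227.1 mg/L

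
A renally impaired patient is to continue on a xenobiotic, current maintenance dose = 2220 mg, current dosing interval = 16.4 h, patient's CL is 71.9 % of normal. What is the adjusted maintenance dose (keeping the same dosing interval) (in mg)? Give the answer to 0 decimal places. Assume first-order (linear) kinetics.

To keep the same average steady-state level, dosing rate must scale with clearance.
CL ratio = 71.9 / 100 = 0.7190
New dose (same interval) = 2220 × 0.7190 = 1596 mg

1596 mg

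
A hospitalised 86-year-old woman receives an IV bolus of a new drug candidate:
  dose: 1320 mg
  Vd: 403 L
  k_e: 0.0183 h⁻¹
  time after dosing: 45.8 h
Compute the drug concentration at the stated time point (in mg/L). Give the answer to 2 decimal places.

C₀ = Dose / Vd = 1320 / 403 = 3.275 mg/L
C = C₀ · e^(−k·t) = 3.275 × e^(−0.01830 × 45.8)
  = 3.275 × 0.4325 = 1.416 mg/L

1.42 mg/L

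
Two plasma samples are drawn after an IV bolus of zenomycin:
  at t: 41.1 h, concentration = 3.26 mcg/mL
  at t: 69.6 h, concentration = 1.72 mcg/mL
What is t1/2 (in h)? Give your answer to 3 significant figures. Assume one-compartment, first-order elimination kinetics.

k = ln(C₁/C₂) / (t₂ − t₁) = ln(3.26/1.72) / (69.6 − 41.1)
  = 0.6394 / 28.50 = 0.02244 h⁻¹
t½ = ln2 / k = 0.693147 / 0.02244 = 30.89 h

30.9 h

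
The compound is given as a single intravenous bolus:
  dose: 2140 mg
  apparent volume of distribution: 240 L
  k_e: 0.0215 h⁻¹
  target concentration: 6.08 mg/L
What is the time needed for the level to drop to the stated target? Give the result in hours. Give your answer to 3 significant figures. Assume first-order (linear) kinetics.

C₀ = Dose / Vd = 2140 / 240 = 8.917 mg/L
t = ln(C₀ / C) / k = ln(8.917 / 6.08) / 0.02150
  = ln(1.467) / 0.02150 = 0.3832 / 0.02150 = 17.82 h

17.8 h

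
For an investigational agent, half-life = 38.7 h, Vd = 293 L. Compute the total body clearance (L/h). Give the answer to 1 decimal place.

k = ln2 / t½ = 0.693147 / 38.7 = 0.01791 h⁻¹
CL = k × Vd = 0.01791 × 293 = 5.248 L/h

5.2 L/h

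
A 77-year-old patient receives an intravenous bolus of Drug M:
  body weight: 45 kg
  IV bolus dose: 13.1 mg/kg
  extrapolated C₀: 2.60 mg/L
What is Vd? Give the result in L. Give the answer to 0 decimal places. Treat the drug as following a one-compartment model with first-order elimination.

Dose = 13.1 × 45 = 589.5 mg
Vd = Dose / C₀ = 589.5 / 2.60 = 226.7 L

227 L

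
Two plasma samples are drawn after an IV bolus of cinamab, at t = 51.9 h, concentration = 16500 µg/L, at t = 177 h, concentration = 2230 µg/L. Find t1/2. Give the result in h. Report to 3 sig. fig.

k = ln(C₁/C₂) / (t₂ − t₁) = ln(16500/2230) / (177 − 51.9)
  = 2.001 / 125.1 = 0.01600 h⁻¹
t½ = ln2 / k = 0.693147 / 0.01600 = 43.32 h

43.3 h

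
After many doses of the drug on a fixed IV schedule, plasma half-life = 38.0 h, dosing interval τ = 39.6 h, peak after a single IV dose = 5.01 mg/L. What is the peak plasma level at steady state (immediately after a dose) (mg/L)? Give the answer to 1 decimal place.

k = ln2 / t½ = 0.693147 / 38.0 = 0.01824 h⁻¹
e^(−kτ) = e^(−0.01824 × 39.6) = 0.4856
Accumulation ratio R = 1 / (1 − e^(−kτ)) = 1 / (1 − 0.4856) = 1.944
Steady-state peak = C₀ × R = 5.01 × 1.944 = 9.739 mg/L

9.7 mg/L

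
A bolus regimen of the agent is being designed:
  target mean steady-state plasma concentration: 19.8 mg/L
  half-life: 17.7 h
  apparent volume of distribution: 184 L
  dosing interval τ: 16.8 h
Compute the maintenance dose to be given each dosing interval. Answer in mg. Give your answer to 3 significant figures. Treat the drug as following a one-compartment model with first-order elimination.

k = ln2 / t½ = 0.693147 / 17.7 = 0.03916 h⁻¹
CL = k × Vd = 0.03916 × 184 = 7.205 L/h
At steady state, Dose/τ = Css × CL.
Dose = Css × CL × τ = 19.8 × 7.205 × 16.8 = 2397 mg

2400 mg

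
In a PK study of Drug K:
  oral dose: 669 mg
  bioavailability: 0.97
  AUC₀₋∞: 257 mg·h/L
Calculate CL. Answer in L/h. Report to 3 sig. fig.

2.53 L/h

CL = F·Dose / AUC = 0.97 × 669 / 257 = 2.525 L/h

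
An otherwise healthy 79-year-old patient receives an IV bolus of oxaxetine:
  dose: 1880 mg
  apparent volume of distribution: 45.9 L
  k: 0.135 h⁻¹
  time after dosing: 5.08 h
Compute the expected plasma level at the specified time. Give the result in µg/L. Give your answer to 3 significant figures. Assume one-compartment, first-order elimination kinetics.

20600 µg/L

C₀ = Dose / Vd = 1880 / 45.9 = 40.96 mg/L
C = C₀ · e^(−k·t) = 40.96 × e^(−0.1350 × 5.08)
  = 40.96 × 0.5037 = 20.63 mg/L
Convert: 20.63 mg/L × 1000 = 20630 µg/L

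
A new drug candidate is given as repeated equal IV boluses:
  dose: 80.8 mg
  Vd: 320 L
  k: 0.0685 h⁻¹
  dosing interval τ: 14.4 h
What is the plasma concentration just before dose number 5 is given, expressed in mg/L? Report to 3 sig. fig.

0.147 mg/L

C₀ per dose = Dose / Vd = 80.8 / 320 = 0.2525 mg/L
Fraction remaining after one interval: r = e^(−kτ) = e^(−0.06850 × 14.4) = 0.3729
Before dose 5, 4 doses have been given (aged 1τ, 2τ, 3τ, 4τ).
C_trough = C₀ × (r + r² + … + r^4) = C₀ × r(1−r^4)/(1−r)
        = 0.2525 × 0.3729 × (1 − 0.01934) / (1 − 0.3729) = 0.1472 mg/L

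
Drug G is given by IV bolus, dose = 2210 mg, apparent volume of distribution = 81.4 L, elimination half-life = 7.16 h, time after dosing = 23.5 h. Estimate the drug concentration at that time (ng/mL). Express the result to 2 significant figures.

2800 ng/mL

C₀ = Dose / Vd = 2210 / 81.4 = 27.15 mg/L
k = ln2 / t½ = 0.693147 / 7.16 = 0.09681 h⁻¹
C = C₀ · e^(−k·t) = 27.15 × e^(−0.09681 × 23.5)
  = 27.15 × 0.1028 = 2.791 mg/L
Convert: 2.791 mg/L × 1000 = 2791 ng/mL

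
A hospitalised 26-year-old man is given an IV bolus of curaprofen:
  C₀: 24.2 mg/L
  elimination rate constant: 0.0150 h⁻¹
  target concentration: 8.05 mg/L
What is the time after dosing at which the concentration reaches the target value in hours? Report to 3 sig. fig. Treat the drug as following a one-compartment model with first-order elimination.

73.4 h

t = ln(C₀ / C) / k = ln(24.20 / 8.05) / 0.01500
  = ln(3.006) / 0.01500 = 1.101 / 0.01500 = 73.40 h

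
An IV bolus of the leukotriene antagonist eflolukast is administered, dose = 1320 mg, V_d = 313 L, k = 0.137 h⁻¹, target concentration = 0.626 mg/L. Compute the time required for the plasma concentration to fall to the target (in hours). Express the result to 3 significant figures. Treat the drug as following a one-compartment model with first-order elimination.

C₀ = Dose / Vd = 1320 / 313 = 4.217 mg/L
t = ln(C₀ / C) / k = ln(4.217 / 0.626) / 0.1370
  = ln(6.736) / 0.1370 = 1.907 / 0.1370 = 13.92 h

13.9 h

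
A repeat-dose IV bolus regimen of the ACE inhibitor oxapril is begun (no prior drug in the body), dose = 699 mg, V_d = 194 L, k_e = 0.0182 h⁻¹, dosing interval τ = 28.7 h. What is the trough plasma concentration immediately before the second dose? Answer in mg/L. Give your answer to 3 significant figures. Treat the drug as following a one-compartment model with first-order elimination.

C₀ per dose = Dose / Vd = 699 / 194 = 3.603 mg/L
Fraction remaining after one interval: r = e^(−kτ) = e^(−0.01820 × 28.7) = 0.5931
Before dose 2, 1 dose has been given (aged 1τ).
C_trough = C₀ × r = 3.603 × 0.5931 = 2.137 mg/L

2.14 mg/L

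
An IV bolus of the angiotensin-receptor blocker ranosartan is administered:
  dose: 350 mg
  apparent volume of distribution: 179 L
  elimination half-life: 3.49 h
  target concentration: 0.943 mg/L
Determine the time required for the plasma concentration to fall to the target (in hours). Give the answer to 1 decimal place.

3.7 h

C₀ = Dose / Vd = 350.0 / 179 = 1.955 mg/L
k = ln2 / t½ = 0.693147 / 3.49 = 0.1986 h⁻¹
t = ln(C₀ / C) / k = ln(1.955 / 0.943) / 0.1986
  = ln(2.073) / 0.1986 = 0.7290 / 0.1986 = 3.671 h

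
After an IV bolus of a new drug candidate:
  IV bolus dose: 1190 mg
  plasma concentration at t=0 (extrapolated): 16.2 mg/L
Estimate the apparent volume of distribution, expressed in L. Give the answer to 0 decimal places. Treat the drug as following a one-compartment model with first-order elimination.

73 L

Vd = Dose / C₀ = 1190 / 16.2 = 73.46 L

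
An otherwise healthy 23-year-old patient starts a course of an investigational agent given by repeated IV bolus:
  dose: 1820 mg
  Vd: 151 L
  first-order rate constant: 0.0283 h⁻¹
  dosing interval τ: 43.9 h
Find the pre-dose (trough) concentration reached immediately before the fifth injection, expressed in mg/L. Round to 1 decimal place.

4.9 mg/L

C₀ per dose = Dose / Vd = 1820 / 151 = 12.05 mg/L
Fraction remaining after one interval: r = e^(−kτ) = e^(−0.02830 × 43.9) = 0.2887
Before dose 5, 4 doses have been given (aged 1τ, 2τ, 3τ, 4τ).
C_trough = C₀ × (r + r² + … + r^4) = C₀ × r(1−r^4)/(1−r)
        = 12.05 × 0.2887 × (1 − 0.006947) / (1 − 0.2887) = 4.857 mg/L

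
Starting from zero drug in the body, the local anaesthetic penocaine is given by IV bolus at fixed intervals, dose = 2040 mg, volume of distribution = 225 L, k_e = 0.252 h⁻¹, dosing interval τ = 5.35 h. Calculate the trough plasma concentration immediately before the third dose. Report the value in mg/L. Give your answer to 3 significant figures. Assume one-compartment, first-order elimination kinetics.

C₀ per dose = Dose / Vd = 2040 / 225 = 9.067 mg/L
Fraction remaining after one interval: r = e^(−kτ) = e^(−0.2520 × 5.35) = 0.2597
Before dose 3, 2 doses have been given (aged 1τ, 2τ).
C_trough = C₀ × (r + r²) = 9.067 × (0.2597 + 0.06744) = 2.966 mg/L

2.97 mg/L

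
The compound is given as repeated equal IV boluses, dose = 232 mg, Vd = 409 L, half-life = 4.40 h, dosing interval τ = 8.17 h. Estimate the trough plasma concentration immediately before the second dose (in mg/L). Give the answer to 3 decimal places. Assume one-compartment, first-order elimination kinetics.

0.157 mg/L

C₀ per dose = Dose / Vd = 232 / 409 = 0.5672 mg/L
k = ln2 / t½ = 0.693147 / 4.40 = 0.1575 h⁻¹
Fraction remaining after one interval: r = e^(−kτ) = e^(−0.1575 × 8.17) = 0.2762
Before dose 2, 1 dose has been given (aged 1τ).
C_trough = C₀ × r = 0.5672 × 0.2762 = 0.1567 mg/L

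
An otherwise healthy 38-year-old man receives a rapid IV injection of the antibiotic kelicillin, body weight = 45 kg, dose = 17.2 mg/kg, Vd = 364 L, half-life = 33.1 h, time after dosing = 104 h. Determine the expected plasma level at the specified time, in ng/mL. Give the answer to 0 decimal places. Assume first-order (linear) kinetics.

Total dose = 17.2 × 45 = 774.0 mg
C₀ = Dose / Vd = 774.0 / 364 = 2.126 mg/L
k = ln2 / t½ = 0.693147 / 33.1 = 0.02094 h⁻¹
C = C₀ · e^(−k·t) = 2.126 × e^(−0.02094 × 104)
  = 2.126 × 0.1133 = 0.2409 mg/L
Convert: 0.2409 mg/L × 1000 = 240.9 ng/mL

241 ng/mL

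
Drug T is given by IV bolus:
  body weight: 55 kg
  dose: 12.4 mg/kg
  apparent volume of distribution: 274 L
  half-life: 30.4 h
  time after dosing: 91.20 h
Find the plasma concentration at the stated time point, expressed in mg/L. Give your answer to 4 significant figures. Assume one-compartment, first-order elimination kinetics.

Total dose = 12.4 × 55 = 682.0 mg
C₀ = Dose / Vd = 682.0 / 274 = 2.489 mg/L
k = ln2 / t½ = 0.693147 / 30.4 = 0.02280 h⁻¹
t / t½ = 91.20 / 30.4 = 3 half-lives
C = C₀ × (1/2)^3 = 2.489 × 0.1250 = 0.3111 mg/L

0.3111 mg/L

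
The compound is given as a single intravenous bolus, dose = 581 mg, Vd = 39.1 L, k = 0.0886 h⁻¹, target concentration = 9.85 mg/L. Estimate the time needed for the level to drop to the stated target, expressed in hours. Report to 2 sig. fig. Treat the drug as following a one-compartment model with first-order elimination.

4.6 h

C₀ = Dose / Vd = 581.0 / 39.1 = 14.86 mg/L
t = ln(C₀ / C) / k = ln(14.86 / 9.85) / 0.08860
  = ln(1.509) / 0.08860 = 0.4114 / 0.08860 = 4.643 h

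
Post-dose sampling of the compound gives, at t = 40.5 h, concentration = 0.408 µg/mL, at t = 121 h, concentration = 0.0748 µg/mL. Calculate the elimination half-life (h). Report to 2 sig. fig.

33 h

k = ln(C₁/C₂) / (t₂ − t₁) = ln(0.408/0.0748) / (121 − 40.5)
  = 1.696 / 80.50 = 0.02107 h⁻¹
t½ = ln2 / k = 0.693147 / 0.02107 = 32.90 h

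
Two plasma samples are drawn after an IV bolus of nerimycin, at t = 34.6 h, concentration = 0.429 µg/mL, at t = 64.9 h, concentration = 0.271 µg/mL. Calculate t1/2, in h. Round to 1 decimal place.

k = ln(C₁/C₂) / (t₂ − t₁) = ln(0.429/0.271) / (64.9 − 34.6)
  = 0.4593 / 30.30 = 0.01516 h⁻¹
t½ = ln2 / k = 0.693147 / 0.01516 = 45.72 h

45.7 h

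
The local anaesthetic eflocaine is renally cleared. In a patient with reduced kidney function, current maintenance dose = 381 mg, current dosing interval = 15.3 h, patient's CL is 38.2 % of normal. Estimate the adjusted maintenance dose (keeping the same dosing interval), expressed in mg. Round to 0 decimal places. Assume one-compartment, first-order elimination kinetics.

To keep the same average steady-state level, dosing rate must scale with clearance.
CL ratio = 38.2 / 100 = 0.3820
New dose (same interval) = 381 × 0.3820 = 145.5 mg

146 mg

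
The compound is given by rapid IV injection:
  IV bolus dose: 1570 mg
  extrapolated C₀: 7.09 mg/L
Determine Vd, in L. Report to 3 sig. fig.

221 L

Vd = Dose / C₀ = 1570 / 7.09 = 221.4 L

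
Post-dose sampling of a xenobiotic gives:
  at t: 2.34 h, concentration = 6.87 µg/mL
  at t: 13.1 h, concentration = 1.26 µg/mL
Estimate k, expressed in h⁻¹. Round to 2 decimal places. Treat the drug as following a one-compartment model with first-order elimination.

0.16 h⁻¹

k = ln(C₁/C₂) / (t₂ − t₁) = ln(6.87/1.26) / (13.1 − 2.34)
  = 1.696 / 10.76 = 0.1576 h⁻¹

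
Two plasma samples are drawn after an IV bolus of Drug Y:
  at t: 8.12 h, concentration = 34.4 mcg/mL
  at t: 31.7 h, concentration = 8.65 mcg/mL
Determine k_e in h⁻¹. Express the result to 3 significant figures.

k = ln(C₁/C₂) / (t₂ − t₁) = ln(34.4/8.65) / (31.7 − 8.12)
  = 1.380 / 23.58 = 0.05852 h⁻¹

0.0585 h⁻¹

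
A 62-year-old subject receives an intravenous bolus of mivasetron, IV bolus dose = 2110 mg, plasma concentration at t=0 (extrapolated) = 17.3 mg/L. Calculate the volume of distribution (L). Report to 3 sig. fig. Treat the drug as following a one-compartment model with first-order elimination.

122 L

Vd = Dose / C₀ = 2110 / 17.3 = 122.0 L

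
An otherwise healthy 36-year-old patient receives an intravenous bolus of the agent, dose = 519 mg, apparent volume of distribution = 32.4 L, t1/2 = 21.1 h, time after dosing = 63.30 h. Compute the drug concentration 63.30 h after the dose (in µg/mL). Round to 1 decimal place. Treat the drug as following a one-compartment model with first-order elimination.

C₀ = Dose / Vd = 519.0 / 32.4 = 16.02 mg/L
k = ln2 / t½ = 0.693147 / 21.1 = 0.03285 h⁻¹
t / t½ = 63.30 / 21.1 = 3 half-lives
C = C₀ × (1/2)^3 = 16.02 × 0.1250 = 2.003 mg/L
(2.003 mg/L = 2.003 µg/mL)

2.0 µg/mL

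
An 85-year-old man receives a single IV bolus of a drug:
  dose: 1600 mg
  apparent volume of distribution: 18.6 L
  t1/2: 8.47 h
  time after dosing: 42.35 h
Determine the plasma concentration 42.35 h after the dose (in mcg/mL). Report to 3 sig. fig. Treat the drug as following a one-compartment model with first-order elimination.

2.69 mcg/mL

C₀ = Dose / Vd = 1600 / 18.6 = 86.02 mg/L
k = ln2 / t½ = 0.693147 / 8.47 = 0.08184 h⁻¹
t / t½ = 42.35 / 8.47 = 5 half-lives
C = C₀ × (1/2)^5 = 86.02 × 0.03125 = 2.688 mg/L
(2.688 mg/L = 2.688 mcg/mL)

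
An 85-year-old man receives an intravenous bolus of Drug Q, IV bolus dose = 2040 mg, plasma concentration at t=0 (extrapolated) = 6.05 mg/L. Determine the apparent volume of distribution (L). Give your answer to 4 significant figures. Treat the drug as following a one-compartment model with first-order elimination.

337.2 L

Vd = Dose / C₀ = 2040 / 6.05 = 337.2 L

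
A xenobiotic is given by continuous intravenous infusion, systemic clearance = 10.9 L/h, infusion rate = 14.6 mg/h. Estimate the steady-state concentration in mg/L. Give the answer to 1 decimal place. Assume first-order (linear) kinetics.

At steady state Css = R₀ / CL = 14.6 / 10.90 = 1.339 mg/L

1.3 mg/L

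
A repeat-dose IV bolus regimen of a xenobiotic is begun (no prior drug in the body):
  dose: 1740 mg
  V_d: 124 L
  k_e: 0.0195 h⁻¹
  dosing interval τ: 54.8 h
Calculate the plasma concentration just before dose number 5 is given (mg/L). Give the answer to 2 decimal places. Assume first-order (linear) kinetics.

7.24 mg/L

C₀ per dose = Dose / Vd = 1740 / 124 = 14.03 mg/L
Fraction remaining after one interval: r = e^(−kτ) = e^(−0.01950 × 54.8) = 0.3435
Before dose 5, 4 doses have been given (aged 1τ, 2τ, 3τ, 4τ).
C_trough = C₀ × (r + r² + … + r^4) = C₀ × r(1−r^4)/(1−r)
        = 14.03 × 0.3435 × (1 − 0.01392) / (1 − 0.3435) = 7.239 mg/L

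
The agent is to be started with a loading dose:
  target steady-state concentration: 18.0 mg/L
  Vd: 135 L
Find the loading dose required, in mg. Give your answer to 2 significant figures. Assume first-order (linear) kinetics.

2400 mg

LD = Css × Vd = 18.0 × 135 = 2430 mg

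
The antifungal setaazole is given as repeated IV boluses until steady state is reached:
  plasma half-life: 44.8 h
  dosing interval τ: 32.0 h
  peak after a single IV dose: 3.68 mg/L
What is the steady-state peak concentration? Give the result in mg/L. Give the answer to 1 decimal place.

9.4 mg/L

k = ln2 / t½ = 0.693147 / 44.8 = 0.01547 h⁻¹
e^(−kτ) = e^(−0.01547 × 32.0) = 0.6095
Accumulation ratio R = 1 / (1 − e^(−kτ)) = 1 / (1 − 0.6095) = 2.561
Steady-state peak = C₀ × R = 3.68 × 2.561 = 9.424 mg/L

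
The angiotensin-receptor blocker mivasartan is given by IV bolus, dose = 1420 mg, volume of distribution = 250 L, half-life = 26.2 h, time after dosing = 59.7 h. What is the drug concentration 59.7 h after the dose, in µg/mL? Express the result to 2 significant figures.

C₀ = Dose / Vd = 1420 / 250 = 5.680 mg/L
k = ln2 / t½ = 0.693147 / 26.2 = 0.02646 h⁻¹
C = C₀ · e^(−k·t) = 5.680 × e^(−0.02646 × 59.7)
  = 5.680 × 0.2060 = 1.170 mg/L
(1.170 mg/L = 1.170 µg/mL)

1.2 µg/mL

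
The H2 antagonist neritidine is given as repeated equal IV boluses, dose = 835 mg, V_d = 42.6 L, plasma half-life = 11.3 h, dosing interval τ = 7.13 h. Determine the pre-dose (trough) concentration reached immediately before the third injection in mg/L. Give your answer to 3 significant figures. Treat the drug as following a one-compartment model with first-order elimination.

C₀ per dose = Dose / Vd = 835 / 42.6 = 19.60 mg/L
k = ln2 / t½ = 0.693147 / 11.3 = 0.06134 h⁻¹
Fraction remaining after one interval: r = e^(−kτ) = e^(−0.06134 × 7.13) = 0.6457
Before dose 3, 2 doses have been given (aged 1τ, 2τ).
C_trough = C₀ × (r + r²) = 19.60 × (0.6457 + 0.4169) = 20.83 mg/L

20.8 mg/L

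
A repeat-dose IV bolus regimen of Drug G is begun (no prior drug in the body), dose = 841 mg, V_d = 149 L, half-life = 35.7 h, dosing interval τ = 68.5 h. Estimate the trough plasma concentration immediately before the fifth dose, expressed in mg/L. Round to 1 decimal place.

2.0 mg/L

C₀ per dose = Dose / Vd = 841 / 149 = 5.644 mg/L
k = ln2 / t½ = 0.693147 / 35.7 = 0.01942 h⁻¹
Fraction remaining after one interval: r = e^(−kτ) = e^(−0.01942 × 68.5) = 0.2644
Before dose 5, 4 doses have been given (aged 1τ, 2τ, 3τ, 4τ).
C_trough = C₀ × (r + r² + … + r^4) = C₀ × r(1−r^4)/(1−r)
        = 5.644 × 0.2644 × (1 − 0.004887) / (1 − 0.2644) = 2.019 mg/L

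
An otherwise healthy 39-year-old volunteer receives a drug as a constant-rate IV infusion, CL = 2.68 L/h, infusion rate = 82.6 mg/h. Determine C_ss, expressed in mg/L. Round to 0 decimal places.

31 mg/L

At steady state Css = R₀ / CL = 82.6 / 2.680 = 30.82 mg/L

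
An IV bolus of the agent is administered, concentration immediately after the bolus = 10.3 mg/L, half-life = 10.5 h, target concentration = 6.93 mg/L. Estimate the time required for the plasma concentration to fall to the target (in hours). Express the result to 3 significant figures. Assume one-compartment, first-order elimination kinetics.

k = ln2 / t½ = 0.693147 / 10.5 = 0.06601 h⁻¹
t = ln(C₀ / C) / k = ln(10.30 / 6.93) / 0.06601
  = ln(1.486) / 0.06601 = 0.3961 / 0.06601 = 6.001 h

6.00 h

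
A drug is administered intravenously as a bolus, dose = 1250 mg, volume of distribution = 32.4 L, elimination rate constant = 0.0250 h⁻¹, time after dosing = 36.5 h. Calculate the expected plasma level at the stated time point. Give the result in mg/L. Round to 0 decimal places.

C₀ = Dose / Vd = 1250 / 32.4 = 38.58 mg/L
C = C₀ · e^(−k·t) = 38.58 × e^(−0.02500 × 36.5)
  = 38.58 × 0.4015 = 15.49 mg/L

15 mg/L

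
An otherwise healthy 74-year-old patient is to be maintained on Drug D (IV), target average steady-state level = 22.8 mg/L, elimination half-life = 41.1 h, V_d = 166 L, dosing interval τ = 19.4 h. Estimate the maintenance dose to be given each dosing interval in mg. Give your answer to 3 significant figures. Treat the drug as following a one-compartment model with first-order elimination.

1240 mg

k = ln2 / t½ = 0.693147 / 41.1 = 0.01686 h⁻¹
CL = k × Vd = 0.01686 × 166 = 2.799 L/h
At steady state, Dose/τ = Css × CL.
Dose = Css × CL × τ = 22.8 × 2.799 × 19.4 = 1238 mg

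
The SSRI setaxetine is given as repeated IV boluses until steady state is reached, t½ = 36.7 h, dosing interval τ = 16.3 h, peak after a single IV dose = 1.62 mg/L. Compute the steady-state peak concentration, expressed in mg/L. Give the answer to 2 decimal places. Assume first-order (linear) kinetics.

k = ln2 / t½ = 0.693147 / 36.7 = 0.01889 h⁻¹
e^(−kτ) = e^(−0.01889 × 16.3) = 0.7350
Accumulation ratio R = 1 / (1 − e^(−kτ)) = 1 / (1 − 0.7350) = 3.774
Steady-state peak = C₀ × R = 1.62 × 3.774 = 6.114 mg/L

6.11 mg/L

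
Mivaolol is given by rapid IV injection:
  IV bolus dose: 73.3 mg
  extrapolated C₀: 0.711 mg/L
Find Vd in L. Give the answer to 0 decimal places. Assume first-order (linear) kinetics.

103 L

Vd = Dose / C₀ = 73.30 / 0.711 = 103.1 L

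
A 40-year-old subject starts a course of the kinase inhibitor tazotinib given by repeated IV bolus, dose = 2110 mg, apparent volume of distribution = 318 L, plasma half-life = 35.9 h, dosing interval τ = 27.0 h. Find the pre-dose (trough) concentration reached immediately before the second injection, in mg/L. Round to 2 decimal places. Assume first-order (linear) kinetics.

3.94 mg/L

C₀ per dose = Dose / Vd = 2110 / 318 = 6.635 mg/L
k = ln2 / t½ = 0.693147 / 35.9 = 0.01931 h⁻¹
Fraction remaining after one interval: r = e^(−kτ) = e^(−0.01931 × 27.0) = 0.5937
Before dose 2, 1 dose has been given (aged 1τ).
C_trough = C₀ × r = 6.635 × 0.5937 = 3.939 mg/L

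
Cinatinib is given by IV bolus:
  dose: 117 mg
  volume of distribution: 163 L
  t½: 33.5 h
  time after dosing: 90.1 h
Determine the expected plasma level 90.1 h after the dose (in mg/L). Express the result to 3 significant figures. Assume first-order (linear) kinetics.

0.111 mg/L

C₀ = Dose / Vd = 117.0 / 163 = 0.7178 mg/L
k = ln2 / t½ = 0.693147 / 33.5 = 0.02069 h⁻¹
C = C₀ · e^(−k·t) = 0.7178 × e^(−0.02069 × 90.1)
  = 0.7178 × 0.1550 = 0.1113 mg/L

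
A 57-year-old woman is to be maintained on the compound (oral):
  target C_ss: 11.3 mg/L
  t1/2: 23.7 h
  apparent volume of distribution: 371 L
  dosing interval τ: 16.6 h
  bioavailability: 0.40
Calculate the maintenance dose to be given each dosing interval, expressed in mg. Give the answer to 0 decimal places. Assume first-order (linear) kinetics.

k = ln2 / t½ = 0.693147 / 23.7 = 0.02925 h⁻¹
CL = k × Vd = 0.02925 × 371 = 10.85 L/h
At steady state, F × (Dose/τ) = Css × CL.
Dose = Css × CL × τ / F = 11.3 × 10.85 × 16.6 / 0.40 = 5088 mg

5088 mg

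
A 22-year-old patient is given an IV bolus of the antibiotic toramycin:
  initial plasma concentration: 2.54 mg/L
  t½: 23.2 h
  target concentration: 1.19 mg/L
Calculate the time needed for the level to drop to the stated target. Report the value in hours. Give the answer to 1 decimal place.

k = ln2 / t½ = 0.693147 / 23.2 = 0.02988 h⁻¹
t = ln(C₀ / C) / k = ln(2.540 / 1.19) / 0.02988
  = ln(2.134) / 0.02988 = 0.7580 / 0.02988 = 25.37 h

25.4 h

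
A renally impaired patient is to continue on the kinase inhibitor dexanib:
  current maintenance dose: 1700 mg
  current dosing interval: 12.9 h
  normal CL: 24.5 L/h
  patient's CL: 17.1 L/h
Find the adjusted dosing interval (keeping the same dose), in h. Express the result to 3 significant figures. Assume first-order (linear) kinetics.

18.5 h

To keep the same average steady-state level, dosing rate must scale with clearance.
CL ratio = 17.1 / 24.5 = 0.6980
New interval (same dose) = 12.9 / 0.6980 = 18.48 h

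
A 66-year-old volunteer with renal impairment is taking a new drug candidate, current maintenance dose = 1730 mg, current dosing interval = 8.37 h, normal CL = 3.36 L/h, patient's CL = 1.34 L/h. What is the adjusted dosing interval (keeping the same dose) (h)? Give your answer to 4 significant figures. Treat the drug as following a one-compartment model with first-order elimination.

20.99 h

To keep the same average steady-state level, dosing rate must scale with clearance.
CL ratio = 1.34 / 3.36 = 0.3988
New interval (same dose) = 8.37 / 0.3988 = 20.99 h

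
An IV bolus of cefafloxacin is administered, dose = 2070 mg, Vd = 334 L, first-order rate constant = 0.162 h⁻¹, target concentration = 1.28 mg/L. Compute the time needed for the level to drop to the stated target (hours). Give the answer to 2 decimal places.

C₀ = Dose / Vd = 2070 / 334 = 6.198 mg/L
t = ln(C₀ / C) / k = ln(6.198 / 1.28) / 0.1620
  = ln(4.842) / 0.1620 = 1.577 / 0.1620 = 9.735 h

9.74 h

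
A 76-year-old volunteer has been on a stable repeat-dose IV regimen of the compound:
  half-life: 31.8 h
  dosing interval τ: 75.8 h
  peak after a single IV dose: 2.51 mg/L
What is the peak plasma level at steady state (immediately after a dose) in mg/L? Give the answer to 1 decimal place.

k = ln2 / t½ = 0.693147 / 31.8 = 0.02180 h⁻¹
e^(−kτ) = e^(−0.02180 × 75.8) = 0.1916
Accumulation ratio R = 1 / (1 − e^(−kτ)) = 1 / (1 − 0.1916) = 1.237
Steady-state peak = C₀ × R = 2.51 × 1.237 = 3.105 mg/L

3.1 mg/L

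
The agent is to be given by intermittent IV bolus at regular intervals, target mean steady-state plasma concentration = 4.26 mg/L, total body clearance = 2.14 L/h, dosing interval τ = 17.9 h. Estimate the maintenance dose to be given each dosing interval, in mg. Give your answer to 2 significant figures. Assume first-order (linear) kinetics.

At steady state, Dose/τ = Css × CL.
Dose = Css × CL × τ = 4.26 × 2.140 × 17.9 = 163.2 mg

160 mg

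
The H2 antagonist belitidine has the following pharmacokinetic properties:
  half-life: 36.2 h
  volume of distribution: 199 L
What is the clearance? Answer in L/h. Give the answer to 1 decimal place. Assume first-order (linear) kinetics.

k = ln2 / t½ = 0.693147 / 36.2 = 0.01915 h⁻¹
CL = k × Vd = 0.01915 × 199 = 3.811 L/h

3.8 L/h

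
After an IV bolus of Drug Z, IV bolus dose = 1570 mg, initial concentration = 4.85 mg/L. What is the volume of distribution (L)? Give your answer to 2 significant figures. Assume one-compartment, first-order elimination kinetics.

Vd = Dose / C₀ = 1570 / 4.85 = 323.7 L

320 L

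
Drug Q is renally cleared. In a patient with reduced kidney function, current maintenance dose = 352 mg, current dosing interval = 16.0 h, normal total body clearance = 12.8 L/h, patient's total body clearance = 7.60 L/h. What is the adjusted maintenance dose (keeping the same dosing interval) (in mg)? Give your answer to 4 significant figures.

209.0 mg

To keep the same average steady-state level, dosing rate must scale with clearance.
CL ratio = 7.60 / 12.8 = 0.5938
New dose (same interval) = 352 × 0.5938 = 209.0 mg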